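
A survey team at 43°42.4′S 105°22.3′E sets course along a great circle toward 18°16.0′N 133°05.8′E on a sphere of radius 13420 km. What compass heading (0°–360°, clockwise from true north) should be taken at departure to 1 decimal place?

With φ₁ = -0.7628, φ₂ = 0.3188, Δλ = 0.4839 rad, the forward-azimuth formula gives
θ = atan2( sin Δλ cos φ₂ , cos φ₁ sin φ₂ − sin φ₁ cos φ₂ cos Δλ ) = atan2(0.4418, 0.8074) = 28.69°.
So the initial bearing is 28.7°.

28.7°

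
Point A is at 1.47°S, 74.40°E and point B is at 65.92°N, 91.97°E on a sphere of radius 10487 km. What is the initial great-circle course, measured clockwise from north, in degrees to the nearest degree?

8°

Δλ = 17.570° = 0.3067 rad.
y = sin Δλ · cos φ₂ = (0.3019)(0.4080) = 0.1232
x = cos φ₁ sin φ₂ − sin φ₁ cos φ₂ cos Δλ = (0.9997)(0.9130) − (-0.0257)(0.4080)(0.9533) = 0.9227
θ = atan2(y, x) = 7.60°, so the bearing is 8°.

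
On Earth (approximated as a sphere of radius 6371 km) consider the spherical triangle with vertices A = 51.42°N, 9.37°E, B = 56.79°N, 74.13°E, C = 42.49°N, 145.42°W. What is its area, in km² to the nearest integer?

21020830 km²

Side lengths (central angles): a = 1.3143, b = 1.4586, c = 0.6440 rad; semiperimeter s = 1.7084.
By l'Huilier's theorem, tan(E/4) = √[tan(s/2) tan((s−a)/2) tan((s−b)/2) tan((s−c)/2)], giving spherical excess E = 0.5179 rad.
Area = E·R² = 0.5179 × (6371)² ≈ 21020830 km².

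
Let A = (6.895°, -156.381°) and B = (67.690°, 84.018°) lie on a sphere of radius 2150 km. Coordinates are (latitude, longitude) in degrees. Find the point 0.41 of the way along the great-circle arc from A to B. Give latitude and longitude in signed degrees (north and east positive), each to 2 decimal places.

The central angle between A and B is δ = 1.6460 rad.
With f = 0.41, the slerp weights are sin((1−f)δ)/sin δ = 0.8279 and sin(fδ)/sin δ = 0.6265.
Weighted sum of the unit vectors: (0.8279)·(-0.9096,-0.3978,0.1201) + (0.6265)·(0.0396,0.3776,0.9251) = (-0.7282, -0.0927, 0.6790).
Converting back: φ = atan2(z, √(x²+y²)) = 42.77°, λ = atan2(y, x) = -172.74°.

42.77°, -172.74°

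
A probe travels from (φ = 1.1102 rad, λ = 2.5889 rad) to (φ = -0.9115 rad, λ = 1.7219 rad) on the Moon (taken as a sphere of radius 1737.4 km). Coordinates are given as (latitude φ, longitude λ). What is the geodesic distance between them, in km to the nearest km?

3703 km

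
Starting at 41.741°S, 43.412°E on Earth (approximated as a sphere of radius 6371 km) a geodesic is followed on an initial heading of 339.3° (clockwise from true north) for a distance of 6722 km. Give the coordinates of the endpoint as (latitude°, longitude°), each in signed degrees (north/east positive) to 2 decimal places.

Angular distance δ = d/R = 6722/6371 = 1.05509 rad; initial bearing θ = 5.9219 rad.
sin φ₂ = sin φ₁ cos δ + cos φ₁ sin δ cos θ = (-0.6658)(0.4931) + (0.7462)(0.8699)(0.9354) = 0.2789, so φ₂ = 16.19°.
Δλ = atan2(sin θ sin δ cos φ₁, cos δ − sin φ₁ sin φ₂) = atan2(-0.2294, 0.6788) = -18.676°.
λ₂ = 43.412° − 18.676° = 24.74°.

16.19°, 24.74°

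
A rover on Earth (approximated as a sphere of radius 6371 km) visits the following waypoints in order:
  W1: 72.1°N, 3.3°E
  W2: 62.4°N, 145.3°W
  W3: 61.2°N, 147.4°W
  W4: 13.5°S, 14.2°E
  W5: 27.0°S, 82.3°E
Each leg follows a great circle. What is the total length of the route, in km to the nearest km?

Leg W1→W2: central angle 0.7644 rad, distance 4870.3 km.
Leg W2→W3: central angle 0.0272 rad, distance 173.1 km.
Leg W3→W4: central angle 2.2771 rad, distance 14507.7 km.
Leg W4→W5: central angle 1.1273 rad, distance 7181.8 km.
Total: 4870.3 + 173.1 + 14507.7 + 7181.8 ≈ 26733 km.

26733 km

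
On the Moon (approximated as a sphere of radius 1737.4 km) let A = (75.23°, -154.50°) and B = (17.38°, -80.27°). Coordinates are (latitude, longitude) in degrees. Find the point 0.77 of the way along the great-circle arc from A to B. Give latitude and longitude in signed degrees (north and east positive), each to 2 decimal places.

Central angle δ = 1.2079 rad. Interpolating on the sphere with fraction f = 0.77:
P = [sin((1−f)δ)·A + sin(fδ)·B] / sin δ = 0.2934·A + 0.8575·B in Cartesian coordinates,
giving P = (0.0708, -0.8388, 0.5398), i.e. latitude 32.67°, longitude -85.18°.

32.67°, -85.18°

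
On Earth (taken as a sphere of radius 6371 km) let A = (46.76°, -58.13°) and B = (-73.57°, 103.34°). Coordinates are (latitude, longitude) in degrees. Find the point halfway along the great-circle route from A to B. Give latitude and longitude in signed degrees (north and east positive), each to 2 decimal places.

-28.41°, -45.96°

Central angle δ = 2.6519 rad. Interpolating on the sphere with fraction f = 0.5:
P = [sin((1−f)δ)·A + sin(fδ)·B] / sin δ = 2.0625·A + 2.0625·B in Cartesian coordinates,
giving P = (0.6114, -0.6323, -0.4758), i.e. latitude -28.41°, longitude -45.96°.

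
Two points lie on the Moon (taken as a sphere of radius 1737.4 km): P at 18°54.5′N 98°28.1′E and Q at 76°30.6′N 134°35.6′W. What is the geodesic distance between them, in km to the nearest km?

2410 km

With latitudes φ₁ = 18.908°, φ₂ = 76.510° and longitude difference Δλ = 126.938°:
cos c = sin φ₁ sin φ₂ + cos φ₁ cos φ₂ cos Δλ = (0.3241)(0.9724) + (0.9460)(0.2333)(-0.6010) = 0.18249,
so c = arccos(0.18249) = 1.38728 rad.
Distance = R·c = 1737.4 × 1.3873 ≈ 2410 km.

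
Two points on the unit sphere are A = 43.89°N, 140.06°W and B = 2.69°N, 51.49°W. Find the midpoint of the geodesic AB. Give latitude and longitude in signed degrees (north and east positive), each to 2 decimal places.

The central angle between A and B is δ = 1.5203 rad.
With f = 0.5, the slerp weights are sin((1−f)δ)/sin δ = 0.6899 and sin(fδ)/sin δ = 0.6899.
Weighted sum of the unit vectors: (0.6899)·(-0.5526,-0.4627,0.6933) + (0.6899)·(0.6220,-0.7816,0.0469) = (0.0479, -0.8584, 0.5107).
Converting back: φ = atan2(z, √(x²+y²)) = 30.71°, λ = atan2(y, x) = -86.81°.

30.71°, -86.81°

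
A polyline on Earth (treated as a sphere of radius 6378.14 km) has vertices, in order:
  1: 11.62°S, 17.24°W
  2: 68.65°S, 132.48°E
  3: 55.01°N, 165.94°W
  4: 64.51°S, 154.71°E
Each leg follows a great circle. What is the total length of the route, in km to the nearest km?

39159 km

Leg 1→2: central angle 1.6914 rad, distance 10788.3 km.
Leg 2→3: central angle 2.2965 rad, distance 14647.5 km.
Leg 3→4: central angle 2.1516 rad, distance 13723.0 km.
Total: 10788.3 + 14647.5 + 13723.0 ≈ 39159 km.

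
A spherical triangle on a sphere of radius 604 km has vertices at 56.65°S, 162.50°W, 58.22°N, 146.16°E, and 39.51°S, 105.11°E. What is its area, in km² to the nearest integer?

Side lengths (central angles): a = 1.8074, b = 1.0312, c = 2.1285 rad; semiperimeter s = 2.4836.
By l'Huilier's theorem, tan(E/4) = √[tan(s/2) tan((s−a)/2) tan((s−b)/2) tan((s−c)/2)], giving spherical excess E = 1.5394 rad.
Area = E·R² = 1.5394 × (604)² ≈ 561615 km².

561615 km²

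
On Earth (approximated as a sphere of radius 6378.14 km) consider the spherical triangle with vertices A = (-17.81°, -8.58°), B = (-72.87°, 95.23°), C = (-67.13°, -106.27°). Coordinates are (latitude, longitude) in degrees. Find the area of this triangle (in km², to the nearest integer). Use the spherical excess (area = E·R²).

21850109 km²

Side lengths (central angles): a = 0.6856, b = 1.3364, c = 1.3435 rad; semiperimeter s = 1.6827.
By l'Huilier's theorem, tan(E/4) = √[tan(s/2) tan((s−a)/2) tan((s−b)/2) tan((s−c)/2)], giving spherical excess E = 0.5371 rad.
Area = E·R² = 0.5371 × (6378.14)² ≈ 21850109 km².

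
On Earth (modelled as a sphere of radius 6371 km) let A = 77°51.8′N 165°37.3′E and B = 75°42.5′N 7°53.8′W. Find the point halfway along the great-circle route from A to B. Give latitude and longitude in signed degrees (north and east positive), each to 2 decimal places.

88.68°, 24.12°

The central angle between A and B is δ = 0.4605 rad.
With f = 0.5, the slerp weights are sin((1−f)δ)/sin δ = 0.5136 and sin(fδ)/sin δ = 0.5136.
Weighted sum of the unit vectors: (0.5136)·(-0.2037,0.0522,0.9776) + (0.5136)·(0.2445,-0.0339,0.9691) = (0.0210, 0.0094, 0.9997).
Converting back: φ = atan2(z, √(x²+y²)) = 88.68°, λ = atan2(y, x) = 24.12°.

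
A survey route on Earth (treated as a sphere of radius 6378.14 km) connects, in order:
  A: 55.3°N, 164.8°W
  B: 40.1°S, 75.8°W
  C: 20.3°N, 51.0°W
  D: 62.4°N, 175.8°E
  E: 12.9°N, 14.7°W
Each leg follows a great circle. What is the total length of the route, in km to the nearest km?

42281 km

Leg A→B: central angle 2.1199 rad, distance 13521.3 km.
Leg B→C: central angle 1.1288 rad, distance 7199.4 km.
Leg C→D: central angle 1.5608 rad, distance 9954.9 km.
Leg D→E: central angle 1.8195 rad, distance 11605.3 km.
Total: 13521.3 + 7199.4 + 9954.9 + 11605.3 ≈ 42281 km.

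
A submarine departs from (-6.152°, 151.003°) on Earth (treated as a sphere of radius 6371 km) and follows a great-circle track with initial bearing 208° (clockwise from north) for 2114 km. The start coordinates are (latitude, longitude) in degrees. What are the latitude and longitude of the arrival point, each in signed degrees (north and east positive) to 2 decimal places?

-22.79°, 141.45°

Angular distance δ = d/R = 2114/6371 = 0.33182 rad; initial bearing θ = 3.6303 rad.
sin φ₂ = sin φ₁ cos δ + cos φ₁ sin δ cos θ = (-0.1072)(0.9455) + (0.9942)(0.3258)(-0.8829) = -0.3873, so φ₂ = -22.79°.
Δλ = atan2(sin θ sin δ cos φ₁, cos δ − sin φ₁ sin φ₂) = atan2(-0.1521, 0.9039) = -9.548°.
λ₂ = 151.003° − 9.548° = 141.45°.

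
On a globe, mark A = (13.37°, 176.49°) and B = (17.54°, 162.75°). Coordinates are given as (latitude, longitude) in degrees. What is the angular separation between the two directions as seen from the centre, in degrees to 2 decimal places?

In radians: φ₁ = 0.2334, φ₂ = 0.3061, Δλ = -13.740° = -0.2398 rad.
cos c = sin φ₁ sin φ₂ + cos φ₁ cos φ₂ cos Δλ = (0.2312)(0.3014) + (0.9729)(0.9535)(0.9714) = 0.97081,
so c = arccos(0.97081) = 0.24223 rad.
So the angular separation is 13.88°.

13.88°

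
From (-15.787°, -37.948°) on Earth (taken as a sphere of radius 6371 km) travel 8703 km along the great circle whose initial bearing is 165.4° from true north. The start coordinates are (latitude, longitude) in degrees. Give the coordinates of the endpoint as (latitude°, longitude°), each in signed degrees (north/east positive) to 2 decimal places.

Angular distance δ = d/R = 8703/6371 = 1.36603 rad; initial bearing θ = 2.8868 rad.
sin φ₂ = sin φ₁ cos δ + cos φ₁ sin δ cos θ = (-0.2721)(0.2033) + (0.9623)(0.9791)(-0.9677) = -0.9671, so φ₂ = -75.26°.
Δλ = atan2(sin θ sin δ cos φ₁, cos δ − sin φ₁ sin φ₂) = atan2(0.2375, -0.0598) = 104.126°.
λ₂ = -37.948° + 104.126° = 66.18°.

-75.26°, 66.18°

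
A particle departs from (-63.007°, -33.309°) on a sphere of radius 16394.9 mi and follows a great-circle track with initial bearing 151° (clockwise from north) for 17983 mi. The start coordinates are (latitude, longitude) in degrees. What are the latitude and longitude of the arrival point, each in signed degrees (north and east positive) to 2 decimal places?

-49.45°, 105.12°

Angular distance δ = d/R = 17983/16394.9 = 1.09687 rad; initial bearing θ = 2.6354 rad.
sin φ₂ = sin φ₁ cos δ + cos φ₁ sin δ cos θ = (-0.8911)(0.4564) + (0.4539)(0.8898)(-0.8746) = -0.7599, so φ₂ = -49.45°.
Δλ = atan2(sin θ sin δ cos φ₁, cos δ − sin φ₁ sin φ₂) = atan2(0.1958, -0.2207) = 138.425°.
λ₂ = -33.309° + 138.425° = 105.12°.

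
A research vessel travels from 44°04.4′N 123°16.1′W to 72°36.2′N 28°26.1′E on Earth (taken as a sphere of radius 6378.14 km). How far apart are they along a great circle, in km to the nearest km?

6865 km

With latitudes φ₁ = 44.073°, φ₂ = 72.603° and longitude difference Δλ = 151.703°:
cos c = sin φ₁ sin φ₂ + cos φ₁ cos φ₂ cos Δλ = (0.6956)(0.9543) + (0.7185)(0.2990)(-0.8805) = 0.47462,
so c = arccos(0.47462) = 1.07626 rad.
Distance = R·c = 6378.14 × 1.0763 ≈ 6865 km.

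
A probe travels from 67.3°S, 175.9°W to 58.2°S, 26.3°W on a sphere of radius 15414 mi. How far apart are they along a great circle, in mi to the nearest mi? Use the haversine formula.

With latitudes φ₁ = -67.300°, φ₂ = -58.200° and longitude difference Δλ = 149.600°:
Haversine: a = sin²(Δφ/2) + cos φ₁ cos φ₂ sin²(Δλ/2) = 0.0063 + (0.3859)(0.5270)(0.9313) = 0.19567.
Central angle c = 2·arcsin(√a) = 0.91642 rad.
Distance = R·c = 15414 × 0.9164 ≈ 14126 mi.

14126 mi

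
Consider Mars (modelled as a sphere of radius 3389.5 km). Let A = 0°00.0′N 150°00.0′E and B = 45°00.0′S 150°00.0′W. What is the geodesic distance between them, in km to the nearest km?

4099 km

With latitudes φ₁ = 0.000°, φ₂ = -45.000° and longitude difference Δλ = 60.000°:
cos c = sin φ₁ sin φ₂ + cos φ₁ cos φ₂ cos Δλ = (0.0000)(-0.7071) + (1.0000)(0.7071)(0.5000) = 0.35355,
so c = arccos(0.35355) = 1.20943 rad.
Distance = R·c = 3389.5 × 1.2094 ≈ 4099 km.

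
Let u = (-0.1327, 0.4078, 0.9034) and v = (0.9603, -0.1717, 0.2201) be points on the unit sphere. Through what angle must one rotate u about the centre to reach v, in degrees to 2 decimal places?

u·v = 0.0014; |u| = 1.0000, |v| = 1.0001.
cos θ = (u·v)/(|u||v|) = 0.0014, so θ = 89.92°.

89.92°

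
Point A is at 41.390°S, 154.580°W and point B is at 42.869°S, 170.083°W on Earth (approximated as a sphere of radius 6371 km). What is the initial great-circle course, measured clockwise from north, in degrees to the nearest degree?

Δλ = -15.503° = -0.2706 rad.
y = sin Δλ · cos φ₂ = (-0.2673)(0.7329) = -0.1959
x = cos φ₁ sin φ₂ − sin φ₁ cos φ₂ cos Δλ = (0.7502)(-0.6803) − (-0.6612)(0.7329)(0.9636) = -0.0434
θ = atan2(y, x) = -102.50°; adding 360° gives 257°.

257°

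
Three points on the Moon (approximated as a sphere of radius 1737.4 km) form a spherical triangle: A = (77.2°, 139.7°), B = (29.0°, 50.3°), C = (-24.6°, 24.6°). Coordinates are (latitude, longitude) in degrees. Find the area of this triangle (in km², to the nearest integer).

Side lengths (central angles): a = 1.0301, b = 2.0845, c = 1.0761 rad; semiperimeter s = 2.0953.
By l'Huilier's theorem, tan(E/4) = √[tan(s/2) tan((s−a)/2) tan((s−b)/2) tan((s−c)/2)], giving spherical excess E = 0.2223 rad.
Area = E·R² = 0.2223 × (1737.4)² ≈ 670968 km².

670968 km²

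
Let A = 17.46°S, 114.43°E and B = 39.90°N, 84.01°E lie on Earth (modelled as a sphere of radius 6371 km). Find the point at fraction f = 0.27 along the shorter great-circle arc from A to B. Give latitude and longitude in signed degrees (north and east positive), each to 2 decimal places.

-1.78°, 107.05°

Central angle δ = 1.1167 rad. Interpolating on the sphere with fraction f = 0.27:
P = [sin((1−f)δ)·A + sin(fδ)·B] / sin δ = 0.8099·A + 0.3305·B in Cartesian coordinates,
giving P = (-0.2931, 0.9556, -0.0310), i.e. latitude -1.78°, longitude 107.05°.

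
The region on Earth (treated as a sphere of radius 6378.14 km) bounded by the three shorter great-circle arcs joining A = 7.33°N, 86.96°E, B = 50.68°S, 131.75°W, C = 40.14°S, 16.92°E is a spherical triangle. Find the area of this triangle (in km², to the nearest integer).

Side lengths (central angles): a = 1.4857, b = 1.3933, c = 2.2008 rad; semiperimeter s = 2.5399.
By l'Huilier's theorem, tan(E/4) = √[tan(s/2) tan((s−a)/2) tan((s−b)/2) tan((s−c)/2)], giving spherical excess E = 1.7092 rad.
Area = E·R² = 1.7092 × (6378.14)² ≈ 69531808 km².

69531808 km²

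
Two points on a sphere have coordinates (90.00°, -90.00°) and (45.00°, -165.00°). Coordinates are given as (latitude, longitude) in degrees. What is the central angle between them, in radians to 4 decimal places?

With latitudes φ₁ = 90.000°, φ₂ = 45.000° and longitude difference Δλ = -75.000°:
Haversine: a = sin²(Δφ/2) + cos φ₁ cos φ₂ sin²(Δλ/2) = 0.1464 + (0.0000)(0.7071)(0.3706) = 0.14645.
Central angle c = 2·arcsin(√a) = 0.78540 rad.
So the angular separation is 0.7854 rad.

0.7854 rad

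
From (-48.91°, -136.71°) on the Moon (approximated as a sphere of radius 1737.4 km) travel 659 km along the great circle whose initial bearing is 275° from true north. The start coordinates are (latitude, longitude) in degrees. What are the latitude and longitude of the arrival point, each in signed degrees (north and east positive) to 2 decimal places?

-42.76°, -166.87°

Angular distance δ = d/R = 659/1737.4 = 0.37930 rad; initial bearing θ = 4.7997 rad.
sin φ₂ = sin φ₁ cos δ + cos φ₁ sin δ cos θ = (-0.7537)(0.9289) + (0.6572)(0.3703)(0.0872) = -0.6789, so φ₂ = -42.76°.
Δλ = atan2(sin θ sin δ cos φ₁, cos δ − sin φ₁ sin φ₂) = atan2(-0.2424, 0.4173) = -30.158°.
λ₂ = -136.710° − 30.158° = -166.87°.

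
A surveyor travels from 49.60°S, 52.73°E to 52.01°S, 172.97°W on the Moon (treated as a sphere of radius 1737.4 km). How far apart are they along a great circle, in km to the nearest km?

2160 km

Let φ₁ = -0.8657 rad, φ₂ = -0.9077 rad, and Δλ = 2.3440 rad.
Haversine: a = sin²(Δφ/2) + cos φ₁ cos φ₂ sin²(Δλ/2) = 0.0004 + (0.6481)(0.6155)(0.8492) = 0.33922.
Central angle c = 2·arcsin(√a) = 1.24342 rad.
Distance = R·c = 1737.4 × 1.2434 ≈ 2160 km.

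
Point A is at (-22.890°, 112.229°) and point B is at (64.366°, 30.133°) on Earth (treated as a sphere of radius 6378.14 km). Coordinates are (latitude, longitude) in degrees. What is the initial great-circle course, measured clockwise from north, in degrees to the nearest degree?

Δλ = -82.096° = -1.4328 rad.
y = sin Δλ · cos φ₂ = (-0.9905)(0.4326) = -0.4285
x = cos φ₁ sin φ₂ − sin φ₁ cos φ₂ cos Δλ = (0.9213)(0.9016) − (-0.3890)(0.4326)(0.1375) = 0.8537
θ = atan2(y, x) = -26.65°; adding 360° gives 333°.

333°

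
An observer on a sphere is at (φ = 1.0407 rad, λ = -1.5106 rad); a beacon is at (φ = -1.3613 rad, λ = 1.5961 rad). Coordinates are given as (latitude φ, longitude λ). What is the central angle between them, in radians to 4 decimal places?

In radians: φ₁ = 1.0407, φ₂ = -1.3613, Δλ = 178.001° = 3.1067 rad.
cos c = sin φ₁ sin φ₂ + cos φ₁ cos φ₂ cos Δλ = (0.8628)(-0.9781) + (0.5056)(0.2080)(-0.9994) = -0.94898,
so c = arccos(-0.94898) = 2.82079 rad.
So the angular separation is 2.8208 rad.

2.8208 rad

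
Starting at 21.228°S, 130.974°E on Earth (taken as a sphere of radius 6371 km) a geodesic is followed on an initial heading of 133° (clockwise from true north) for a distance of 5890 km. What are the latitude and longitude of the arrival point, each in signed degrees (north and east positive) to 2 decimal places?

Angular distance δ = d/R = 5890/6371 = 0.92450 rad; initial bearing θ = 2.3213 rad.
sin φ₂ = sin φ₁ cos δ + cos φ₁ sin δ cos θ = (-0.3621)(0.6022) + (0.9321)(0.7983)(-0.6820) = -0.7256, so φ₂ = -46.52°.
Δλ = atan2(sin θ sin δ cos φ₁, cos δ − sin φ₁ sin φ₂) = atan2(0.5442, 0.3395) = 58.042°.
λ₂ = 130.974° + 58.042° = 189.02° → -170.98° after wrapping to (−180°, 180°].

-46.52°, -170.98°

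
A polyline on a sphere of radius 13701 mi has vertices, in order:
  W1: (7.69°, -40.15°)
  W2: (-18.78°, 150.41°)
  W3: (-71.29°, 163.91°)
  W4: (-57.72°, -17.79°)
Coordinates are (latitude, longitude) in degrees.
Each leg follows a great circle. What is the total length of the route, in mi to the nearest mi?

64323 mi

Leg W1→W2: central angle 2.8779 rad, distance 39430.2 mi.
Leg W2→W3: central angle 0.9270 rad, distance 12700.9 mi.
Leg W3→W4: central angle 0.8898 rad, distance 12191.8 mi.
Total: 39430.2 + 12700.9 + 12191.8 ≈ 64323 mi.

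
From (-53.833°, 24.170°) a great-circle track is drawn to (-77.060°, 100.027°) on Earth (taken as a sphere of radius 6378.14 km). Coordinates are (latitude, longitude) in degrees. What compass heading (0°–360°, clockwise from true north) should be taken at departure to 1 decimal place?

With φ₁ = -0.9396, φ₂ = -1.3450, Δλ = 1.3240 rad, the forward-azimuth formula gives
θ = atan2( sin Δλ cos φ₂ , cos φ₁ sin φ₂ − sin φ₁ cos φ₂ cos Δλ ) = atan2(0.2171, -0.5310) = 157.76°.
So the initial bearing is 157.8°.

157.8°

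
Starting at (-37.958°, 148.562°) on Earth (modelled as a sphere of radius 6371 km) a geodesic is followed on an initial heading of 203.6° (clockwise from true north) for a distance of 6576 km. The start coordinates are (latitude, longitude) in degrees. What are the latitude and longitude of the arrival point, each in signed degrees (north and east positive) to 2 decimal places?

Angular distance δ = d/R = 6576/6371 = 1.03218 rad; initial bearing θ = 3.5535 rad.
sin φ₂ = sin φ₁ cos δ + cos φ₁ sin δ cos θ = (-0.6151)(0.5130) + (0.7885)(0.8584)(-0.9164) = -0.9357, so φ₂ = -69.35°.
Δλ = atan2(sin θ sin δ cos φ₁, cos δ − sin φ₁ sin φ₂) = atan2(-0.2710, -0.0626) = -103.009°.
λ₂ = 148.562° − 103.009° = 45.55°.

-69.35°, 45.55°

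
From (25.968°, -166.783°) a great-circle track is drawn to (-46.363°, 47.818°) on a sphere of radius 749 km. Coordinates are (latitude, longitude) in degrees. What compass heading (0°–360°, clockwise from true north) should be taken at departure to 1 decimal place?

224.3°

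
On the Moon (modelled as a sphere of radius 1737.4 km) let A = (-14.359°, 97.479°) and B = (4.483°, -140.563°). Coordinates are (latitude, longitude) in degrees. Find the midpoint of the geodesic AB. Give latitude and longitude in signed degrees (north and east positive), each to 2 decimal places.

-10.09°, 159.94°

Central angle δ = 2.1301 rad. Interpolating on the sphere with fraction f = 0.5:
P = [sin((1−f)δ)·A + sin(fδ)·B] / sin δ = 1.0321·A + 1.0321·B in Cartesian coordinates,
giving P = (-0.9248, 0.3377, -0.1753), i.e. latitude -10.09°, longitude 159.94°.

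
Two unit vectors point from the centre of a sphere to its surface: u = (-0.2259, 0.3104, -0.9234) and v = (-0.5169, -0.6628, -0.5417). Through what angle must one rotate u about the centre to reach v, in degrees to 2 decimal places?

u·v = 0.4112; |u| = 1.0000, |v| = 1.0000.
cos θ = (u·v)/(|u||v|) = 0.4112, so θ = 65.72°.

65.72°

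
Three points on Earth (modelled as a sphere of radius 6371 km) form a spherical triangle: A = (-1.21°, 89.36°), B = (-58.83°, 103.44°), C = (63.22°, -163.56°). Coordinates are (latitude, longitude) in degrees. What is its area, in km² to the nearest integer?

Side lengths (central angles): a = 2.4592, b = 1.7225, c = 1.0240 rad; semiperimeter s = 2.6028.
By l'Huilier's theorem, tan(E/4) = √[tan(s/2) tan((s−a)/2) tan((s−b)/2) tan((s−c)/2)], giving spherical excess E = 1.3530 rad.
Area = E·R² = 1.3530 × (6371)² ≈ 54916104 km².

54916104 km²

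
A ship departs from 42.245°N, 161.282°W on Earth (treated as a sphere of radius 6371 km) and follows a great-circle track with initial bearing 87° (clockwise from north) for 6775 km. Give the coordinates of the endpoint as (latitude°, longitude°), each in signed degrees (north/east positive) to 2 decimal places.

Angular distance δ = d/R = 6775/6371 = 1.06341 rad; initial bearing θ = 1.5184 rad.
sin φ₂ = sin φ₁ cos δ + cos φ₁ sin δ cos θ = (0.6723)(0.4859) + (0.7403)(0.8740)(0.0523) = 0.3605, so φ₂ = 21.13°.
Δλ = atan2(sin θ sin δ cos φ₁, cos δ − sin φ₁ sin φ₂) = atan2(0.6461, 0.2435) = 69.350°.
λ₂ = -161.282° + 69.350° = -91.93°.

21.13°, -91.93°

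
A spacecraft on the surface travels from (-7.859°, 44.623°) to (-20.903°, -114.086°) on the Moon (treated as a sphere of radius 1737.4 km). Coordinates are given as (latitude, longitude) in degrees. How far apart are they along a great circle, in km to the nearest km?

In radians: φ₁ = -0.1372, φ₂ = -0.3648, Δλ = -158.709° = -2.7700 rad.
cos c = sin φ₁ sin φ₂ + cos φ₁ cos φ₂ cos Δλ = (-0.1367)(-0.3568) + (0.9906)(0.9342)(-0.9317) = -0.81347,
so c = arccos(-0.81347) = 2.52088 rad.
Distance = R·c = 1737.4 × 2.5209 ≈ 4380 km.

4380 km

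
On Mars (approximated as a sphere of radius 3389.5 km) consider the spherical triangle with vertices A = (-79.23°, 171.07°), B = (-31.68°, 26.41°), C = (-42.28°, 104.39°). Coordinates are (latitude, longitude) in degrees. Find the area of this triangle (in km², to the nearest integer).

5320224 km²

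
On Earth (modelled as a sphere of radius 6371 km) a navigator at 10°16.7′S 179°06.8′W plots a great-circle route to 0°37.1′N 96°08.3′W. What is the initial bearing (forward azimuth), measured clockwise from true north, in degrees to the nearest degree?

With φ₁ = -0.1794, φ₂ = 0.0108, Δλ = 1.4482 rad, the forward-azimuth formula gives
θ = atan2( sin Δλ cos φ₂ , cos φ₁ sin φ₂ − sin φ₁ cos φ₂ cos Δλ ) = atan2(0.9924, 0.0324) = 88.13°.
So the initial bearing is 88°.

88°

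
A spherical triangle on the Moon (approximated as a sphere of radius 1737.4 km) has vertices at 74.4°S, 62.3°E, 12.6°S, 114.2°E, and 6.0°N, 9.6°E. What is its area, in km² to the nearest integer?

3902491 km²

Side lengths (central angles): a = 1.8415, b = 1.5094, c = 1.1896 rad; semiperimeter s = 2.2702.
By l'Huilier's theorem, tan(E/4) = √[tan(s/2) tan((s−a)/2) tan((s−b)/2) tan((s−c)/2)], giving spherical excess E = 1.2928 rad.
Area = E·R² = 1.2928 × (1737.4)² ≈ 3902491 km².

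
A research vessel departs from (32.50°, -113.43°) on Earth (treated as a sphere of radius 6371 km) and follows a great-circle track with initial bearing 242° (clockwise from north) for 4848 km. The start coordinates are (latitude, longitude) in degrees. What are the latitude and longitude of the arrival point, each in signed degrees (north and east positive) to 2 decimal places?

Angular distance δ = d/R = 4848/6371 = 0.76095 rad; initial bearing θ = 4.2237 rad.
sin φ₂ = sin φ₁ cos δ + cos φ₁ sin δ cos θ = (0.5373)(0.7242) + (0.8434)(0.6896)(-0.4695) = 0.1161, so φ₂ = 6.66°.
Δλ = atan2(sin θ sin δ cos φ₁, cos δ − sin φ₁ sin φ₂) = atan2(-0.5135, 0.6618) = -37.809°.
λ₂ = -113.430° − 37.809° = -151.24°.

6.66°, -151.24°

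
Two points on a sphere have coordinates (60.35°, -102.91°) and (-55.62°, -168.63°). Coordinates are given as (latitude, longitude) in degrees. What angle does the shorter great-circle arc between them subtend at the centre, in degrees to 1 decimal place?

In radians: φ₁ = 1.0533, φ₂ = -0.9708, Δλ = -65.720° = -1.1470 rad.
Haversine: a = sin²(Δφ/2) + cos φ₁ cos φ₂ sin²(Δλ/2) = 0.7190 + (0.4947)(0.5647)(0.2944) = 0.80119.
Central angle c = 2·arcsin(√a) = 2.21728 rad.
So the angular separation is 127.0°.

127.0°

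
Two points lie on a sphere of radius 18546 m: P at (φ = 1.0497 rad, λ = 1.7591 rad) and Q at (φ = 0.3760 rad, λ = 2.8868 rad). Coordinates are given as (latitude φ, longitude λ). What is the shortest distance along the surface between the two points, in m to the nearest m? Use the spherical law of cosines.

19055 m

In radians: φ₁ = 1.0497, φ₂ = 0.3760, Δλ = 64.612° = 1.1277 rad.
cos c = sin φ₁ sin φ₂ + cos φ₁ cos φ₂ cos Δλ = (0.8673)(0.3672) + (0.4978)(0.9301)(0.4287) = 0.51699,
so c = arccos(0.51699) = 1.02746 rad.
Distance = R·c = 18546 × 1.0275 ≈ 19055 m.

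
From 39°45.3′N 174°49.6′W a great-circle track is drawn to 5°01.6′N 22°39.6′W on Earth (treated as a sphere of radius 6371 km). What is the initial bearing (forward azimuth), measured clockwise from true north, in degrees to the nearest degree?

36°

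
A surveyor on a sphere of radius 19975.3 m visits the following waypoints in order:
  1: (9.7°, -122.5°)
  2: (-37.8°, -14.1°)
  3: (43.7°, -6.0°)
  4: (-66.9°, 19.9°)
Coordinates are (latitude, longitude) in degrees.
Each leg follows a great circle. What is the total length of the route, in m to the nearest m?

106200 m

Leg 1→2: central angle 1.9274 rad, distance 38500.8 m.
Leg 2→3: central angle 1.4282 rad, distance 28528.8 m.
Leg 3→4: central angle 1.9610 rad, distance 39170.6 m.
Total: 38500.8 + 28528.8 + 39170.6 ≈ 106200 m.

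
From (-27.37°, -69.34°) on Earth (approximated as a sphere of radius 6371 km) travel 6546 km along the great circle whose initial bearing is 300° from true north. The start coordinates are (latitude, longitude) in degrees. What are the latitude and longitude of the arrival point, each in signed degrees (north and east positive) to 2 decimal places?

Angular distance δ = d/R = 6546/6371 = 1.02747 rad; initial bearing θ = 5.2360 rad.
sin φ₂ = sin φ₁ cos δ + cos φ₁ sin δ cos θ = (-0.4597)(0.5170) + (0.8881)(0.8560)(0.5000) = 0.1424, so φ₂ = 8.19°.
Δλ = atan2(sin θ sin δ cos φ₁, cos δ − sin φ₁ sin φ₂) = atan2(-0.6583, 0.5825) = -48.499°.
λ₂ = -69.340° − 48.499° = -117.84°.

8.19°, -117.84°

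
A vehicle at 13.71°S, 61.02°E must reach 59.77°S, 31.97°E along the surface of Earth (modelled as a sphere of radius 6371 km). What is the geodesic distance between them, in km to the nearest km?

5646 km

With latitudes φ₁ = -13.710°, φ₂ = -59.770° and longitude difference Δλ = -29.050°:
cos c = sin φ₁ sin φ₂ + cos φ₁ cos φ₂ cos Δλ = (-0.2370)(-0.8640) + (0.9715)(0.5035)(0.8742) = 0.63237,
so c = arccos(0.63237) = 0.88619 rad.
Distance = R·c = 6371 × 0.8862 ≈ 5646 km.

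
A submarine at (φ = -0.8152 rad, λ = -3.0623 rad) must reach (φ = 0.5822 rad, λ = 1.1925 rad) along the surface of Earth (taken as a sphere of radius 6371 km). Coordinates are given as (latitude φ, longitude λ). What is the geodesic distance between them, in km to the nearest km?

14543 km

With latitudes φ₁ = -46.708°, φ₂ = 33.358° and longitude difference Δλ = -116.218°:
cos c = sin φ₁ sin φ₂ + cos φ₁ cos φ₂ cos Δλ = (-0.7279)(0.5499) + (0.6857)(0.8353)(-0.4418) = -0.65326,
so c = arccos(-0.65326) = 2.28268 rad.
Distance = R·c = 6371 × 2.2827 ≈ 14543 km.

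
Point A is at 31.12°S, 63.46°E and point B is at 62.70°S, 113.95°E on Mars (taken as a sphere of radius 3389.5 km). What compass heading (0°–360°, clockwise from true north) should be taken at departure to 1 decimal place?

149.9°

Δλ = 50.490° = 0.8812 rad.
y = sin Δλ · cos φ₂ = (0.7715)(0.4586) = 0.3539
x = cos φ₁ sin φ₂ − sin φ₁ cos φ₂ cos Δλ = (0.8561)(-0.8886) − (-0.5168)(0.4586)(0.6362) = -0.6099
θ = atan2(y, x) = 149.88°, so the bearing is 149.9°.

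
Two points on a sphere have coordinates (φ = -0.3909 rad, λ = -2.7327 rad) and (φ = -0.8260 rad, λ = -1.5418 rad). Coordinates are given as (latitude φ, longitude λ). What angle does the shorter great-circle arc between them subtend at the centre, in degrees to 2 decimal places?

Let φ₁ = -0.3909 rad, φ₂ = -0.8260 rad, and Δλ = 1.1909 rad.
Haversine: a = sin²(Δφ/2) + cos φ₁ cos φ₂ sin²(Δλ/2) = 0.0466 + (0.9246)(0.6778)(0.3146) = 0.24374.
Central angle c = 2·arcsin(√a) = 1.03267 rad.
So the angular separation is 59.17°.

59.17°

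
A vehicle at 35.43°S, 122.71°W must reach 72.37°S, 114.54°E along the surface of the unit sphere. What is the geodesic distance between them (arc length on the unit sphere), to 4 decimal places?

1.1385

In radians: φ₁ = -0.6184, φ₂ = -1.2631, Δλ = -122.750° = -2.1424 rad.
Haversine: a = sin²(Δφ/2) + cos φ₁ cos φ₂ sin²(Δλ/2) = 0.1004 + (0.8148)(0.3029)(0.7705) = 0.29051.
Central angle c = 2·arcsin(√a) = 1.13848 rad.
On the unit sphere the arc length equals the central angle: 1.1385.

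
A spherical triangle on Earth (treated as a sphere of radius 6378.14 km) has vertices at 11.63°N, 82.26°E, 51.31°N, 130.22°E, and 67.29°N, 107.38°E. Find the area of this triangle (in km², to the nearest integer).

7352085 km²

Side lengths (central angles): a = 0.3410, b = 1.0142, c = 0.9675 rad; semiperimeter s = 1.1613.
By l'Huilier's theorem, tan(E/4) = √[tan(s/2) tan((s−a)/2) tan((s−b)/2) tan((s−c)/2)], giving spherical excess E = 0.1807 rad.
Area = E·R² = 0.1807 × (6378.14)² ≈ 7352085 km².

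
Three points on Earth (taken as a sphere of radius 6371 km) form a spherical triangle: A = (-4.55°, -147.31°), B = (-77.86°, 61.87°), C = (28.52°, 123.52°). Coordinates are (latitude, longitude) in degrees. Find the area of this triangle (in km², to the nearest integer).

87690867 km²

Side lengths (central angles): a = 1.9596, b = 1.5960, c = 1.6765 rad; semiperimeter s = 2.6160.
By l'Huilier's theorem, tan(E/4) = √[tan(s/2) tan((s−a)/2) tan((s−b)/2) tan((s−c)/2)], giving spherical excess E = 2.1604 rad.
Area = E·R² = 2.1604 × (6371)² ≈ 87690867 km².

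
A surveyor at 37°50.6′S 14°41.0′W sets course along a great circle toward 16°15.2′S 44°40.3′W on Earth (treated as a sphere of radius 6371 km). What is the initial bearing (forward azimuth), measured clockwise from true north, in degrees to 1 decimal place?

301.1°

Δλ = -29.988° = -0.5234 rad.
y = sin Δλ · cos φ₂ = (-0.4998)(0.9600) = -0.4798
x = cos φ₁ sin φ₂ − sin φ₁ cos φ₂ cos Δλ = (0.7897)(-0.2799) − (-0.6135)(0.9600)(0.8661) = 0.2891
θ = atan2(y, x) = -58.93°; adding 360° gives 301.1°.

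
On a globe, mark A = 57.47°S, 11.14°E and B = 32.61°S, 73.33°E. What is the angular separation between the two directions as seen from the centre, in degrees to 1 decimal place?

In radians: φ₁ = -1.0030, φ₂ = -0.5692, Δλ = 62.190° = 1.0854 rad.
Haversine: a = sin²(Δφ/2) + cos φ₁ cos φ₂ sin²(Δλ/2) = 0.0463 + (0.5377)(0.8424)(0.2667) = 0.16715.
Central angle c = 2·arcsin(√a) = 0.84237 rad.
So the angular separation is 48.3°.

48.3°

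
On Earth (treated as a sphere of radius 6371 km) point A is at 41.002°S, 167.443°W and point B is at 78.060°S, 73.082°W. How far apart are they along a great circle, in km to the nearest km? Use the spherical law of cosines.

5665 km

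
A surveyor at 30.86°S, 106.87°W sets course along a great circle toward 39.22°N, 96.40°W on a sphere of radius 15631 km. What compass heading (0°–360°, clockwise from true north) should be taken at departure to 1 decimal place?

8.6°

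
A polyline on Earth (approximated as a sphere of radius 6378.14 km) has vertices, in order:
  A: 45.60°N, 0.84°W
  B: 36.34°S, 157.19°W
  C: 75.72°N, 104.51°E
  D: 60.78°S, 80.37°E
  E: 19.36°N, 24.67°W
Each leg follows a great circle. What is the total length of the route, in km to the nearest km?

Leg A→B: central angle 2.7924 rad, distance 17810.0 km.
Leg B→C: central angle 2.2180 rad, distance 14146.6 km.
Leg C→D: central angle 2.3978 rad, distance 15293.5 km.
Leg D→E: central angle 1.9920 rad, distance 12705.1 km.
Total: 17810.0 + 14146.6 + 15293.5 + 12705.1 ≈ 59955 km.

59955 km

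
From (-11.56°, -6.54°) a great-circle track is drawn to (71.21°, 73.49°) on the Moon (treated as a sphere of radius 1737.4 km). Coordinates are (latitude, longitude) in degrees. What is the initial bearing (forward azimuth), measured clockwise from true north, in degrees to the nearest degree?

With φ₁ = -0.2018, φ₂ = 1.2428, Δλ = 1.3968 rad, the forward-azimuth formula gives
θ = atan2( sin Δλ cos φ₂ , cos φ₁ sin φ₂ − sin φ₁ cos φ₂ cos Δλ ) = atan2(0.3172, 0.9387) = 18.67°.
So the initial bearing is 19°.

19°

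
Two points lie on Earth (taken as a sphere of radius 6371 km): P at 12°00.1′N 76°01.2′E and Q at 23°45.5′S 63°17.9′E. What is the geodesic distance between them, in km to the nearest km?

4210 km

With latitudes φ₁ = 12.002°, φ₂ = -23.758° and longitude difference Δλ = -12.722°:
cos c = sin φ₁ sin φ₂ + cos φ₁ cos φ₂ cos Δλ = (0.2079)(-0.4029) + (0.9781)(0.9153)(0.9755) = 0.78949,
so c = arccos(0.78949) = 0.66081 rad.
Distance = R·c = 6371 × 0.6608 ≈ 4210 km.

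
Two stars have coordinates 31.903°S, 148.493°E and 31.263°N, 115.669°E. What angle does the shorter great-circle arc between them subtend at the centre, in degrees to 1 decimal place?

70.4°

Let φ₁ = -0.5568 rad, φ₂ = 0.5456 rad, and Δλ = -0.5729 rad.
cos c = sin φ₁ sin φ₂ + cos φ₁ cos φ₂ cos Δλ = (-0.5285)(0.5190) + (0.8489)(0.8548)(0.8403) = 0.33555,
so c = arccos(0.33555) = 1.22861 rad.
So the angular separation is 70.4°.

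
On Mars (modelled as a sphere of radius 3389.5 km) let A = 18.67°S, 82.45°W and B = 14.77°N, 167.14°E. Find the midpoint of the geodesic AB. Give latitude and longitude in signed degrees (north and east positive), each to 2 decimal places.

Central angle δ = 1.9835 rad. Interpolating on the sphere with fraction f = 0.5:
P = [sin((1−f)δ)·A + sin(fδ)·B] / sin δ = 0.9137·A + 0.9137·B in Cartesian coordinates,
giving P = (-0.7476, -0.6615, -0.0596), i.e. latitude -3.41°, longitude -138.50°.

-3.41°, -138.50°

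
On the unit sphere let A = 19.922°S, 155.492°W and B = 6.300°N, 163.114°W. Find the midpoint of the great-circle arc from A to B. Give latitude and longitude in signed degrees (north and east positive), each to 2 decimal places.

Central angle δ = 0.4760 rad. Interpolating on the sphere with fraction f = 0.5:
P = [sin((1−f)δ)·A + sin(fδ)·B] / sin δ = 0.5145·A + 0.5145·B in Cartesian coordinates,
giving P = (-0.9295, -0.3492, -0.1189), i.e. latitude -6.83°, longitude -159.41°.

-6.83°, -159.41°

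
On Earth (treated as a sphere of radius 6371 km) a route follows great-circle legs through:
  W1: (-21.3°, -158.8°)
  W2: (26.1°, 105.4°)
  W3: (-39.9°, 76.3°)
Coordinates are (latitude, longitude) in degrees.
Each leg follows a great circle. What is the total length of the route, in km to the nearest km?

19514 km

Leg W1→W2: central angle 1.8177 rad, distance 11580.3 km.
Leg W2→W3: central angle 1.2453 rad, distance 7933.8 km.
Total: 11580.3 + 7933.8 ≈ 19514 km.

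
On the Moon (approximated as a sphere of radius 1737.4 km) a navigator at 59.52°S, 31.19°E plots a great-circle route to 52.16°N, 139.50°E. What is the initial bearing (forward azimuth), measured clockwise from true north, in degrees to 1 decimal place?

68.1°

Δλ = 108.310° = 1.8904 rad.
y = sin Δλ · cos φ₂ = (0.9494)(0.6135) = 0.5824
x = cos φ₁ sin φ₂ − sin φ₁ cos φ₂ cos Δλ = (0.5072)(0.7897) − (-0.8618)(0.6135)(-0.3142) = 0.2345
θ = atan2(y, x) = 68.07°, so the bearing is 68.1°.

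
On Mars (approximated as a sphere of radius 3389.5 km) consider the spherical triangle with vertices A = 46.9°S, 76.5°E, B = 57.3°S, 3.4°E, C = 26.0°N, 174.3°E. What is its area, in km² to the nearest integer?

13092631 km²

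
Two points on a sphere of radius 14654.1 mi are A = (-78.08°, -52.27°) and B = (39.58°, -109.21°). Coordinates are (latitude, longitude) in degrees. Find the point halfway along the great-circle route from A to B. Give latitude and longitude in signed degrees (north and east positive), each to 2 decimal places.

The central angle between A and B is δ = 2.1372 rad.
With f = 0.5, the slerp weights are sin((1−f)δ)/sin δ = 1.0387 and sin(fδ)/sin δ = 1.0387.
Weighted sum of the unit vectors: (1.0387)·(0.1264,-0.1634,-0.9784) + (1.0387)·(-0.2536,-0.7278,0.6372) = (-0.1321, -0.9257, -0.3545).
Converting back: φ = atan2(z, √(x²+y²)) = -20.76°, λ = atan2(y, x) = -98.12°.

-20.76°, -98.12°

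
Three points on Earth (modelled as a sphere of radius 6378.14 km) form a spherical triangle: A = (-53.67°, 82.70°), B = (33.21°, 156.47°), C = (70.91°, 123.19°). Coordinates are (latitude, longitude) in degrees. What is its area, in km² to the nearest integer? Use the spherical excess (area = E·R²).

44256643 km²

Side lengths (central angles): a = 0.7282, b = 2.2319, c = 1.8783 rad; semiperimeter s = 2.4192.
By l'Huilier's theorem, tan(E/4) = √[tan(s/2) tan((s−a)/2) tan((s−b)/2) tan((s−c)/2)], giving spherical excess E = 1.0879 rad.
Area = E·R² = 1.0879 × (6378.14)² ≈ 44256643 km².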